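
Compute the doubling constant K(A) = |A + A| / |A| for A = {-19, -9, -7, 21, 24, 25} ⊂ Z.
K = |A + A| / |A| = 21/6 = 7/2

Enumerate A + A = {a + b : a, b ∈ A}. With |A| = 6, there are |A|^2 = 36 ordered sum pairs; collecting distinct values, A + A = {-38, -28, -26, -18, -16, -14, 2, 5, 6, 12, 14, 15, 16, 17, 18, 42, 45, 46, 48, 49, 50}, so |A + A| = 21. Thus K = 21/6 = 7/2. For comparison, the minimum possible |A + A| over all 6-element sets is 2·6 − 1 = 11 (so min K = 11/6), attained only by arithmetic progressions.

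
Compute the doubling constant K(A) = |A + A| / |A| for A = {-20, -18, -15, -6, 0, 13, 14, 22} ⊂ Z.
K = |A + A| / |A| = 34/8 = 17/4

Enumerate A + A = {a + b : a, b ∈ A}. With |A| = 8, there are |A|^2 = 64 ordered sum pairs; collecting distinct values, A + A = {-40, -38, -36, -35, -33, -30, -26, -24, -21, -20, -18, -15, -12, -7, -6, -5, -4, -2, -1, 0, 2, 4, 7, 8, 13, 14, 16, 22, 26, 27, 28, 35, 36, 44}, so |A + A| = 34. Thus K = 34/8 = 17/4. For comparison, the minimum possible |A + A| over all 8-element sets is 2·8 − 1 = 15 (so min K = 15/8), attained only by arithmetic progressions.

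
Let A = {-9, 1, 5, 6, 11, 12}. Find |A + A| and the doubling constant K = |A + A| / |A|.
K = |A + A| / |A| = 18/6 = 3

Enumerate A + A = {a + b : a, b ∈ A}. With |A| = 6, there are |A|^2 = 36 ordered sum pairs; collecting distinct values, A + A = {-18, -8, -4, -3, 2, 3, 6, 7, 10, 11, 12, 13, 16, 17, 18, 22, 23, 24}, so |A + A| = 18. Thus K = 18/6 = 3. For comparison, the minimum possible |A + A| over all 6-element sets is 2·6 − 1 = 11 (so min K = 11/6), attained only by arithmetic progressions.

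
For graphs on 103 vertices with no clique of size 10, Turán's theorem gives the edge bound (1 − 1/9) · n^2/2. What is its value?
Turán density bound = (8/9) · 103^2/2 = 42436/9 ≈ 4715.1111

Turán's theorem: ex(n, K_{r+1}) is achieved by the complete r-partite Turán graph T(n, r) with parts as balanced as possible, and is at most (1 − 1/r) · n^2/2. For r = 9, n = 103: the density bound is (8/9) · 10609/2 = 42436/9 ≈ 4715.1111. The integer-valued extremum is e(T(103, 9)) = 4714, which is strictly less than the density bound 42436/9 since 9 ∤ 103 (the parts of T(103, 9) cannot all be equal).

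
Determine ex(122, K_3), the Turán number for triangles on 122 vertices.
ex(122, K_3) = ⌊122^2/4⌋ = 3721

Mantel (1907): a triangle-free graph on n vertices has at most ⌊n^2/4⌋ edges, with equality for the complete bipartite graph K_{⌊n/2⌋, ⌈n/2⌉}. For n = 122: ⌊122^2/4⌋ = ⌊14884/4⌋ = 3721. The extremal graph is K_{61, 61}, which has 61·61 = 3721 edges.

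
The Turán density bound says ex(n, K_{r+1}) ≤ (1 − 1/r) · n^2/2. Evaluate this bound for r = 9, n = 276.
Turán density bound = (8/9) · 276^2/2 = 33856

Turán's theorem: ex(n, K_{r+1}) is achieved by the complete r-partite Turán graph T(n, r) with parts as balanced as possible, and is at most (1 − 1/r) · n^2/2. For r = 9, n = 276: the density bound is (8/9) · 76176/2 = 33856. The integer-valued extremum is e(T(276, 9)) = 33855, which is strictly less than the density bound 33856 since 9 ∤ 276 (the parts of T(276, 9) cannot all be equal).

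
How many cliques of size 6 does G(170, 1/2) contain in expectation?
E[# K_6] = C(170, 6) · (1/2)^C(6, 2) = 30663442810 / 2^15 = 15331721405/16384 ≈ 935774.011536

For each 6-subset S of vertices (there are C(170, 6) = 30663442810 such S), let X_S = 1 if S induces a K_6 (all C(6, 2) = 15 edges present). Then P(X_S = 1) = (1/2)^15 = 1/32768. By linearity of expectation, E[# K_6] = C(170, 6) · (1/2)^15 = 30663442810 / 32768 = 15331721405/16384 ≈ 935774.011536.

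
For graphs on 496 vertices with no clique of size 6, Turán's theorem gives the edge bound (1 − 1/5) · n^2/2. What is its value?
Turán density bound = (4/5) · 496^2/2 = 492032/5 ≈ 98406.4

Turán's theorem: ex(n, K_{r+1}) is achieved by the complete r-partite Turán graph T(n, r) with parts as balanced as possible, and is at most (1 − 1/r) · n^2/2. For r = 5, n = 496: the density bound is (4/5) · 246016/2 = 492032/5 ≈ 98406.4. The integer-valued extremum is e(T(496, 5)) = 98406, which is strictly less than the density bound 492032/5 since 5 ∤ 496 (the parts of T(496, 5) cannot all be equal).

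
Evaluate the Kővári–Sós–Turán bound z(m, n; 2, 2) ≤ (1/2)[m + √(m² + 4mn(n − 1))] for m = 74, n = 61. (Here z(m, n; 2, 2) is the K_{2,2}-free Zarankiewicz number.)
z(74, 61; 2, 2) ≤ (1/2)[74 + √(74² + 4·74·61·60)] = (1/2)[74 + √1088836] = 558.7365

Kővári–Sós–Turán: let r_1, ..., r_74 be the row sums and z = Σ r_i the total number of 1s. Each pair of columns can share at most one row with both entries 1 (else a 2×2 all-ones block appears), so Σ_i C(r_i, 2) ≤ C(61, 2) = 1830. By convexity Σ_i C(r_i, 2) ≥ 74·C(z/74, 2) = z(z − 74)/(2·74), giving z² − 74z − 74·61·60 ≤ 0 and hence z ≤ (1/2)[74 + √(5476 + 4·270840)] = (1/2)[74 + √1088836] ≈ (1/2)(74 + 1043.473) = 558.7365.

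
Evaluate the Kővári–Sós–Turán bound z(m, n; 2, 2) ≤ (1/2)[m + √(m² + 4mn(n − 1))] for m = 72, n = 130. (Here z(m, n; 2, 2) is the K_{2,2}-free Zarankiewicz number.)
z(72, 130; 2, 2) ≤ (1/2)[72 + √(72² + 4·72·130·129)] = (1/2)[72 + √4834944] = 1135.4253

Kővári–Sós–Turán: let r_1, ..., r_72 be the row sums and z = Σ r_i the total number of 1s. Each pair of columns can share at most one row with both entries 1 (else a 2×2 all-ones block appears), so Σ_i C(r_i, 2) ≤ C(130, 2) = 8385. By convexity Σ_i C(r_i, 2) ≥ 72·C(z/72, 2) = z(z − 72)/(2·72), giving z² − 72z − 72·130·129 ≤ 0 and hence z ≤ (1/2)[72 + √(5184 + 4·1207440)] = (1/2)[72 + √4834944] ≈ (1/2)(72 + 2198.8506) = 1135.4253.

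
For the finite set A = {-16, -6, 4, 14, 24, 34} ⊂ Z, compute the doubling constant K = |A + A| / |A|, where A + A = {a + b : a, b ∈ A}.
K = |A + A| / |A| = 11/6

Enumerate A + A = {a + b : a, b ∈ A}. With |A| = 6, there are |A|^2 = 36 ordered sum pairs; collecting distinct values, A + A = {-32, -22, -12, -2, 8, 18, 28, 38, 48, 58, 68}, so |A + A| = 11. Thus K = 11/6. Here |A + A| = 2|A| − 1 = 11, the minimum possible — so K = 11/6 is minimal, which holds iff A is an arithmetic progression.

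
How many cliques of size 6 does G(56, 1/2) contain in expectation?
E[# K_6] = C(56, 6) · (1/2)^C(6, 2) = 32468436 / 2^15 = 8117109/8192 ≈ 990.858032

For each 6-subset S of vertices (there are C(56, 6) = 32468436 such S), let X_S = 1 if S induces a K_6 (all C(6, 2) = 15 edges present). Then P(X_S = 1) = (1/2)^15 = 1/32768. By linearity of expectation, E[# K_6] = C(56, 6) · (1/2)^15 = 32468436 / 32768 = 8117109/8192 ≈ 990.858032.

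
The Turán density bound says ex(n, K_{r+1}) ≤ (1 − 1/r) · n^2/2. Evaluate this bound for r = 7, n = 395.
Turán density bound = (6/7) · 395^2/2 = 468075/7 ≈ 66867.8571

Turán's theorem: ex(n, K_{r+1}) is achieved by the complete r-partite Turán graph T(n, r) with parts as balanced as possible, and is at most (1 − 1/r) · n^2/2. For r = 7, n = 395: the density bound is (6/7) · 156025/2 = 468075/7 ≈ 66867.8571. The integer-valued extremum is e(T(395, 7)) = 66867, which is strictly less than the density bound 468075/7 since 7 ∤ 395 (the parts of T(395, 7) cannot all be equal).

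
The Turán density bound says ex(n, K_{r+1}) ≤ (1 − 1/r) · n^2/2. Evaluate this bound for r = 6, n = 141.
Turán density bound = (5/6) · 141^2/2 = 33135/4 ≈ 8283.75

Turán's theorem: ex(n, K_{r+1}) is achieved by the complete r-partite Turán graph T(n, r) with parts as balanced as possible, and is at most (1 − 1/r) · n^2/2. For r = 6, n = 141: the density bound is (5/6) · 19881/2 = 33135/4 ≈ 8283.75. The integer-valued extremum is e(T(141, 6)) = 8283, which is strictly less than the density bound 33135/4 since 6 ∤ 141 (the parts of T(141, 6) cannot all be equal).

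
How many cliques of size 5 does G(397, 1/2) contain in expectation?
E[# K_5] = C(397, 5) · (1/2)^C(5, 2) = 80129109159 / 2^10 ≈ 78251083.163086

For each 5-subset S of vertices (there are C(397, 5) = 80129109159 such S), let X_S = 1 if S induces a K_5 (all C(5, 2) = 10 edges present). Then P(X_S = 1) = (1/2)^10 = 1/1024. By linearity of expectation, E[# K_5] = C(397, 5) · (1/2)^10 = 80129109159 / 1024 ≈ 78251083.163086.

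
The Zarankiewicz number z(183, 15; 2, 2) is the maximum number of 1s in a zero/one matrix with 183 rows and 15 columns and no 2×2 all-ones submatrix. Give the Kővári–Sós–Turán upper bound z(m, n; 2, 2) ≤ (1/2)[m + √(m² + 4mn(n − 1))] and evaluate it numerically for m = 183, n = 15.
z(183, 15; 2, 2) ≤ (1/2)[183 + √(183² + 4·183·15·14)] = (1/2)[183 + √187209] = 307.8383

Kővári–Sós–Turán: let r_1, ..., r_183 be the row sums and z = Σ r_i the total number of 1s. Each pair of columns can share at most one row with both entries 1 (else a 2×2 all-ones block appears), so Σ_i C(r_i, 2) ≤ C(15, 2) = 105. By convexity Σ_i C(r_i, 2) ≥ 183·C(z/183, 2) = z(z − 183)/(2·183), giving z² − 183z − 183·15·14 ≤ 0 and hence z ≤ (1/2)[183 + √(33489 + 4·38430)] = (1/2)[183 + √187209] ≈ (1/2)(183 + 432.6766) = 307.8383.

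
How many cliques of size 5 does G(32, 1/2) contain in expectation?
E[# K_5] = C(32, 5) · (1/2)^C(5, 2) = 201376 / 2^10 = 6293/32 = 196.65625

For each 5-subset S of vertices (there are C(32, 5) = 201376 such S), let X_S = 1 if S induces a K_5 (all C(5, 2) = 10 edges present). Then P(X_S = 1) = (1/2)^10 = 1/1024. By linearity of expectation, E[# K_5] = C(32, 5) · (1/2)^10 = 201376 / 1024 = 6293/32 = 196.65625.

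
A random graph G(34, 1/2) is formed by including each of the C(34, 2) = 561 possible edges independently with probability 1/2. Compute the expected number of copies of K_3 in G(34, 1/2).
E[# K_3] = C(34, 3) · (1/2)^C(3, 2) = 5984 / 2^3 = 748

For each 3-subset S of vertices (there are C(34, 3) = 5984 such S), let X_S = 1 if S induces a K_3 (all C(3, 2) = 3 edges present). Then P(X_S = 1) = (1/2)^3 = 1/8. By linearity of expectation, E[# K_3] = C(34, 3) · (1/2)^3 = 5984 / 8 = 748.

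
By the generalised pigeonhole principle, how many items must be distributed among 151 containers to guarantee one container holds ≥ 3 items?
n = (3 − 1)·151 + 1 = 303

By the generalised pigeonhole principle, to guarantee some box contains ≥ r objects we need more than (r − 1) · k objects total. Threshold: n = (r − 1) · k + 1. With r = 3 and k = 151: n = 2 · 151 + 1 = 302 + 1 = 303. For n = 302 = 2 · 151, we can put exactly 2 objects in every box, avoiding 3 in any single one — so 303 is tight.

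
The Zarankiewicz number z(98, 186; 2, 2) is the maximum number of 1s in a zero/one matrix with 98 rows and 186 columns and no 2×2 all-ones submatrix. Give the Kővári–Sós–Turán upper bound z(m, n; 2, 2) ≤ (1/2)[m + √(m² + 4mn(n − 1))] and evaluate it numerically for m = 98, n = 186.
z(98, 186; 2, 2) ≤ (1/2)[98 + √(98² + 4·98·186·185)] = (1/2)[98 + √13498324] = 1886.0033

Kővári–Sós–Turán: let r_1, ..., r_98 be the row sums and z = Σ r_i the total number of 1s. Each pair of columns can share at most one row with both entries 1 (else a 2×2 all-ones block appears), so Σ_i C(r_i, 2) ≤ C(186, 2) = 17205. By convexity Σ_i C(r_i, 2) ≥ 98·C(z/98, 2) = z(z − 98)/(2·98), giving z² − 98z − 98·186·185 ≤ 0 and hence z ≤ (1/2)[98 + √(9604 + 4·3372180)] = (1/2)[98 + √13498324] ≈ (1/2)(98 + 3674.0065) = 1886.0033.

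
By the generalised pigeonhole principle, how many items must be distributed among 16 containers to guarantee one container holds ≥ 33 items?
n = (33 − 1)·16 + 1 = 513

By the generalised pigeonhole principle, to guarantee some box contains ≥ r objects we need more than (r − 1) · k objects total. Threshold: n = (r − 1) · k + 1. With r = 33 and k = 16: n = 32 · 16 + 1 = 512 + 1 = 513. For n = 512 = 32 · 16, we can put exactly 32 objects in every box, avoiding 33 in any single one — so 513 is tight.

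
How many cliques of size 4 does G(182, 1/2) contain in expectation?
E[# K_4] = C(182, 4) · (1/2)^C(4, 2) = 44224635 / 2^6 = 691009.921875

For each 4-subset S of vertices (there are C(182, 4) = 44224635 such S), let X_S = 1 if S induces a K_4 (all C(4, 2) = 6 edges present). Then P(X_S = 1) = (1/2)^6 = 1/64. By linearity of expectation, E[# K_4] = C(182, 4) · (1/2)^6 = 44224635 / 64 = 691009.921875.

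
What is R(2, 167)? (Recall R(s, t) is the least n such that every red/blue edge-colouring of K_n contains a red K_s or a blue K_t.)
R(2, 167) = 167

R(2, k) = k for all k ≥ 2: in a 2-colouring of K_k, either some edge is red (a red K_2) or all edges are blue (a blue K_k). And K_{166} coloured all-blue has no blue K_167, so R(2, 167) > 166. Hence R(2, 167) = 167.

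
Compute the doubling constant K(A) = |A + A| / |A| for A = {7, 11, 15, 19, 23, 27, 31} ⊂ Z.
K = |A + A| / |A| = 13/7

Enumerate A + A = {a + b : a, b ∈ A}. With |A| = 7, there are |A|^2 = 49 ordered sum pairs; collecting distinct values, A + A = {14, 18, 22, 26, 30, 34, 38, 42, 46, 50, 54, 58, 62}, so |A + A| = 13. Thus K = 13/7. Here |A + A| = 2|A| − 1 = 13, the minimum possible — so K = 13/7 is minimal, which holds iff A is an arithmetic progression.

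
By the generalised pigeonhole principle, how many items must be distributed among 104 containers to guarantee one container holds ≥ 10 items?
n = (10 − 1)·104 + 1 = 937

By the generalised pigeonhole principle, to guarantee some box contains ≥ r objects we need more than (r − 1) · k objects total. Threshold: n = (r − 1) · k + 1. With r = 10 and k = 104: n = 9 · 104 + 1 = 936 + 1 = 937. For n = 936 = 9 · 104, we can put exactly 9 objects in every box, avoiding 10 in any single one — so 937 is tight.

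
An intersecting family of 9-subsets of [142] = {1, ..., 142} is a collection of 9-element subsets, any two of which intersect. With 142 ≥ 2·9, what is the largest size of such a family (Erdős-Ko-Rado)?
max |F| = C(141, 8) = 3165326793495

The Erdős-Ko-Rado theorem states: for n ≥ 2k, an intersecting family of k-subsets of an n-element set has size at most C(n − 1, k − 1), with equality for 'star' families {A ⊆ [n] : |A| = k, i ∈ A} (fix an element i). For n = 142, k = 9: C(141, 8) = 3165326793495.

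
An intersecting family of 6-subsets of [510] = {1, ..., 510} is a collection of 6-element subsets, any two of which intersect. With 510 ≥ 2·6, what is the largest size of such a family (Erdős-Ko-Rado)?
max |F| = C(509, 5) = 279158015851

Erdős-Ko-Rado (1961): when n ≥ 2k, max |F| = C(n−1, k−1). The bound is attained by the star {A : i ∈ A} for any fixed i ∈ [n]. Here C(510−1, 6−1) = C(509, 5) = 279158015851.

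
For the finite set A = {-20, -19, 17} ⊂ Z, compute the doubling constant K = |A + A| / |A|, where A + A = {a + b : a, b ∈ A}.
K = |A + A| / |A| = 6/3 = 2

Enumerate A + A = {a + b : a, b ∈ A}. With |A| = 3, there are |A|^2 = 9 ordered sum pairs; collecting distinct values, A + A = {-40, -39, -38, -3, -2, 34}, so |A + A| = 6. Thus K = 6/3 = 2. For comparison, the minimum possible |A + A| over all 3-element sets is 2·3 − 1 = 5 (so min K = 5/3), attained only by arithmetic progressions.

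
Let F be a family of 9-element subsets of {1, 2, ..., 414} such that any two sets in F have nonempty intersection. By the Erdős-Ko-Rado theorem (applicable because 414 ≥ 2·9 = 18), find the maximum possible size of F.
max |F| = C(413, 8) = 19609040195022817

The Erdős-Ko-Rado theorem states: for n ≥ 2k, an intersecting family of k-subsets of an n-element set has size at most C(n − 1, k − 1), with equality for 'star' families {A ⊆ [n] : |A| = k, i ∈ A} (fix an element i). For n = 414, k = 9: C(413, 8) = 19609040195022817.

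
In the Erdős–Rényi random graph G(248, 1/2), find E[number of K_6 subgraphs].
E[# K_6] = C(248, 6) · (1/2)^C(6, 2) = 304027892532 / 2^15 = 76006973133/8192 ≈ 9278194.962524

For each 6-subset S of vertices (there are C(248, 6) = 304027892532 such S), let X_S = 1 if S induces a K_6 (all C(6, 2) = 15 edges present). Then P(X_S = 1) = (1/2)^15 = 1/32768. By linearity of expectation, E[# K_6] = C(248, 6) · (1/2)^15 = 304027892532 / 32768 = 76006973133/8192 ≈ 9278194.962524.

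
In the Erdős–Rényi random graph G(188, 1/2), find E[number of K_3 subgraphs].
E[# K_3] = C(188, 3) · (1/2)^C(3, 2) = 1089836 / 2^3 = 272459/2 = 136229.5

For each 3-subset S of vertices (there are C(188, 3) = 1089836 such S), let X_S = 1 if S induces a K_3 (all C(3, 2) = 3 edges present). Then P(X_S = 1) = (1/2)^3 = 1/8. By linearity of expectation, E[# K_3] = C(188, 3) · (1/2)^3 = 1089836 / 8 = 272459/2 = 136229.5.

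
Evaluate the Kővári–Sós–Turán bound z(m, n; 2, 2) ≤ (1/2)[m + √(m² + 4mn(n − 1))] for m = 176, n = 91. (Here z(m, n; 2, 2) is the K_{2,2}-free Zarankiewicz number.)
z(176, 91; 2, 2) ≤ (1/2)[176 + √(176² + 4·176·91·90)] = (1/2)[176 + √5796736] = 1291.8206

Kővári–Sós–Turán: let r_1, ..., r_176 be the row sums and z = Σ r_i the total number of 1s. Each pair of columns can share at most one row with both entries 1 (else a 2×2 all-ones block appears), so Σ_i C(r_i, 2) ≤ C(91, 2) = 4095. By convexity Σ_i C(r_i, 2) ≥ 176·C(z/176, 2) = z(z − 176)/(2·176), giving z² − 176z − 176·91·90 ≤ 0 and hence z ≤ (1/2)[176 + √(30976 + 4·1441440)] = (1/2)[176 + √5796736] ≈ (1/2)(176 + 2407.6412) = 1291.8206.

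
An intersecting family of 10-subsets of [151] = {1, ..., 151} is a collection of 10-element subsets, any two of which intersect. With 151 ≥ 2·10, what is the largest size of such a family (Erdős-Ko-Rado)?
max |F| = C(150, 9) = 82947113349100

Erdős-Ko-Rado (1961): when n ≥ 2k, max |F| = C(n−1, k−1). The bound is attained by the star {A : i ∈ A} for any fixed i ∈ [n]. Here C(151−1, 10−1) = C(150, 9) = 82947113349100.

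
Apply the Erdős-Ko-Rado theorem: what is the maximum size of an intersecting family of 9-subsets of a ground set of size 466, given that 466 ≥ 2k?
max |F| = C(465, 8) = 51028205658773310

Erdős-Ko-Rado (1961): when n ≥ 2k, max |F| = C(n−1, k−1). The bound is attained by the star {A : i ∈ A} for any fixed i ∈ [n]. Here C(466−1, 9−1) = C(465, 8) = 51028205658773310.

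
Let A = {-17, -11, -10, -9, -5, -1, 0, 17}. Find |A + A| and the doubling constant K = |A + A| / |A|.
K = |A + A| / |A| = 29/8

Enumerate A + A = {a + b : a, b ∈ A}. With |A| = 8, there are |A|^2 = 64 ordered sum pairs; collecting distinct values, A + A = {-34, -28, -27, -26, -22, -21, -20, -19, -18, -17, -16, -15, -14, -12, -11, -10, -9, -6, -5, -2, -1, 0, 6, 7, 8, 12, 16, 17, 34}, so |A + A| = 29. Thus K = 29/8. For comparison, the minimum possible |A + A| over all 8-element sets is 2·8 − 1 = 15 (so min K = 15/8), attained only by arithmetic progressions.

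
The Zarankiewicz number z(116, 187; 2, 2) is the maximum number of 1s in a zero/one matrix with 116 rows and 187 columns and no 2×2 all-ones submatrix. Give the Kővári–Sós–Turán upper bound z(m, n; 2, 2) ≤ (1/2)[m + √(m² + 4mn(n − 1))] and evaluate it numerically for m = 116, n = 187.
z(116, 187; 2, 2) ≤ (1/2)[116 + √(116² + 4·116·187·186)] = (1/2)[116 + √16152304] = 2067.4965

Kővári–Sós–Turán: let r_1, ..., r_116 be the row sums and z = Σ r_i the total number of 1s. Each pair of columns can share at most one row with both entries 1 (else a 2×2 all-ones block appears), so Σ_i C(r_i, 2) ≤ C(187, 2) = 17391. By convexity Σ_i C(r_i, 2) ≥ 116·C(z/116, 2) = z(z − 116)/(2·116), giving z² − 116z − 116·187·186 ≤ 0 and hence z ≤ (1/2)[116 + √(13456 + 4·4034712)] = (1/2)[116 + √16152304] ≈ (1/2)(116 + 4018.9929) = 2067.4965.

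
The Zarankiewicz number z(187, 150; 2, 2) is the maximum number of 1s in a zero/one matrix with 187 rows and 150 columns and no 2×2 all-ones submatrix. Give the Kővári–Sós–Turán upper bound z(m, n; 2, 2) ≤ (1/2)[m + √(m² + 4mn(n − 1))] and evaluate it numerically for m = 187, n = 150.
z(187, 150; 2, 2) ≤ (1/2)[187 + √(187² + 4·187·150·149)] = (1/2)[187 + √16752769] = 2140.0073

Kővári–Sós–Turán: let r_1, ..., r_187 be the row sums and z = Σ r_i the total number of 1s. Each pair of columns can share at most one row with both entries 1 (else a 2×2 all-ones block appears), so Σ_i C(r_i, 2) ≤ C(150, 2) = 11175. By convexity Σ_i C(r_i, 2) ≥ 187·C(z/187, 2) = z(z − 187)/(2·187), giving z² − 187z − 187·150·149 ≤ 0 and hence z ≤ (1/2)[187 + √(34969 + 4·4179450)] = (1/2)[187 + √16752769] ≈ (1/2)(187 + 4093.0147) = 2140.0073.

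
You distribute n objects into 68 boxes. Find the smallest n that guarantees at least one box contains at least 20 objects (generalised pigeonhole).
n = (20 − 1)·68 + 1 = 1293

By the generalised pigeonhole principle, to guarantee some box contains ≥ r objects we need more than (r − 1) · k objects total. Threshold: n = (r − 1) · k + 1. With r = 20 and k = 68: n = 19 · 68 + 1 = 1292 + 1 = 1293. For n = 1292 = 19 · 68, we can put exactly 19 objects in every box, avoiding 20 in any single one — so 1293 is tight.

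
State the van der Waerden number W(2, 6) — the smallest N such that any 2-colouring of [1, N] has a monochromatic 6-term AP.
W(2, 6) = 1132

W(2, 6) = 1132. The lower bound W(2, 6) > 1131 comes from an explicit good 2-colouring of [1, 1131]; the upper bound W(2, 6) ≤ 1132 was verified by exhaustive search over 2-colourings of [1, 1132].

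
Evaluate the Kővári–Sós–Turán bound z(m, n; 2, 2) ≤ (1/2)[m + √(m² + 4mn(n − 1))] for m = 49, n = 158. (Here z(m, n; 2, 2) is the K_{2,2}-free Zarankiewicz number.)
z(49, 158; 2, 2) ≤ (1/2)[49 + √(49² + 4·49·158·157)] = (1/2)[49 + √4864377] = 1127.2666

Kővári–Sós–Turán: let r_1, ..., r_49 be the row sums and z = Σ r_i the total number of 1s. Each pair of columns can share at most one row with both entries 1 (else a 2×2 all-ones block appears), so Σ_i C(r_i, 2) ≤ C(158, 2) = 12403. By convexity Σ_i C(r_i, 2) ≥ 49·C(z/49, 2) = z(z − 49)/(2·49), giving z² − 49z − 49·158·157 ≤ 0 and hence z ≤ (1/2)[49 + √(2401 + 4·1215494)] = (1/2)[49 + √4864377] ≈ (1/2)(49 + 2205.5333) = 1127.2666.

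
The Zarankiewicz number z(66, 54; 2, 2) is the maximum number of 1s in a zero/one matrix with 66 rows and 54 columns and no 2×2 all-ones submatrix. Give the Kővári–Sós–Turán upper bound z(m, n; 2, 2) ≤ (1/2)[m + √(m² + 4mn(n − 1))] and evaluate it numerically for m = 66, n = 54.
z(66, 54; 2, 2) ≤ (1/2)[66 + √(66² + 4·66·54·53)] = (1/2)[66 + √759924] = 468.8681

Kővári–Sós–Turán: let r_1, ..., r_66 be the row sums and z = Σ r_i the total number of 1s. Each pair of columns can share at most one row with both entries 1 (else a 2×2 all-ones block appears), so Σ_i C(r_i, 2) ≤ C(54, 2) = 1431. By convexity Σ_i C(r_i, 2) ≥ 66·C(z/66, 2) = z(z − 66)/(2·66), giving z² − 66z − 66·54·53 ≤ 0 and hence z ≤ (1/2)[66 + √(4356 + 4·188892)] = (1/2)[66 + √759924] ≈ (1/2)(66 + 871.7362) = 468.8681.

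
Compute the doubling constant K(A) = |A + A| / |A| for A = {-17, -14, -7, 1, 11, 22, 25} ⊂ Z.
K = |A + A| / |A| = 26/7

Enumerate A + A = {a + b : a, b ∈ A}. With |A| = 7, there are |A|^2 = 49 ordered sum pairs; collecting distinct values, A + A = {-34, -31, -28, -24, -21, -16, -14, -13, -6, -3, 2, 4, 5, 8, 11, 12, 15, 18, 22, 23, 26, 33, 36, 44, 47, 50}, so |A + A| = 26. Thus K = 26/7. For comparison, the minimum possible |A + A| over all 7-element sets is 2·7 − 1 = 13 (so min K = 13/7), attained only by arithmetic progressions.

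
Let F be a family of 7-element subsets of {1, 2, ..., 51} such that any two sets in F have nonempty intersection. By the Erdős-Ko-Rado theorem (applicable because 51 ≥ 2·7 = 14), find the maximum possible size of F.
max |F| = C(50, 6) = 15890700

The Erdős-Ko-Rado theorem states: for n ≥ 2k, an intersecting family of k-subsets of an n-element set has size at most C(n − 1, k − 1), with equality for 'star' families {A ⊆ [n] : |A| = k, i ∈ A} (fix an element i). For n = 51, k = 7: C(50, 6) = 15890700.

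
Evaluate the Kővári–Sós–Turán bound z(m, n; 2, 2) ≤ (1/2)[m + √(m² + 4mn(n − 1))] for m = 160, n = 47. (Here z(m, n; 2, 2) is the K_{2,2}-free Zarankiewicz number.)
z(160, 47; 2, 2) ≤ (1/2)[160 + √(160² + 4·160·47·46)] = (1/2)[160 + √1409280] = 673.5655

Kővári–Sós–Turán: let r_1, ..., r_160 be the row sums and z = Σ r_i the total number of 1s. Each pair of columns can share at most one row with both entries 1 (else a 2×2 all-ones block appears), so Σ_i C(r_i, 2) ≤ C(47, 2) = 1081. By convexity Σ_i C(r_i, 2) ≥ 160·C(z/160, 2) = z(z − 160)/(2·160), giving z² − 160z − 160·47·46 ≤ 0 and hence z ≤ (1/2)[160 + √(25600 + 4·345920)] = (1/2)[160 + √1409280] ≈ (1/2)(160 + 1187.131) = 673.5655.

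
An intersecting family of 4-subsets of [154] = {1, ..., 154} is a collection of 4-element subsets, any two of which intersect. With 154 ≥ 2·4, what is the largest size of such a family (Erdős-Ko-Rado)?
max |F| = C(153, 3) = 585276

Erdős-Ko-Rado (1961): when n ≥ 2k, max |F| = C(n−1, k−1). The bound is attained by the star {A : i ∈ A} for any fixed i ∈ [n]. Here C(154−1, 4−1) = C(153, 3) = 585276.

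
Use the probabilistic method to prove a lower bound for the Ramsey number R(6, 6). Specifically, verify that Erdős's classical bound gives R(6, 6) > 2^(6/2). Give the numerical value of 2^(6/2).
2^(6/2) = 8; so R(6, 6) > 8

Colour each edge of K_n uniformly at random with red/blue. The expected number of monochromatic K_6 is C(n, 6) · 2 · 2^(−C(6,2)). If C(n, 6) · 2^(1 − C(6,2)) < 1, then with positive probability no monochromatic K_6 exists, so R(6, 6) > n. The standard estimate C(n, 6) ≤ n^6/6! shows this inequality holds whenever n ≤ 2^(6/2) (since 6! · 2^(C(6,2) − 1) > 2^(6^2/2) ≥ n^6). Hence R(6, 6) > 2^(6/2) = 8.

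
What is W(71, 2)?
W(71, 2) = 71 + 1 = 72

A 2-term AP is any pair of integers, so a monochromatic 2-AP exists iff some colour is used at least twice. With 71 colours, the colouring i ↦ i on {1, ..., 71} uses each colour once, avoiding any monochromatic pair, so W(71, 2) > 71. For {1, ..., 72}, pigeonhole forces two integers of the same colour, which form a monochromatic 2-AP. Hence W(71, 2) = 72.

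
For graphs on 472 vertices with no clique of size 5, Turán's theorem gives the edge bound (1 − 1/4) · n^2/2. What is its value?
Turán density bound = (3/4) · 472^2/2 = 83544

Turán's theorem: ex(n, K_{r+1}) is achieved by the complete r-partite Turán graph T(n, r) with parts as balanced as possible, and is at most (1 − 1/r) · n^2/2. For r = 4, n = 472: the density bound is (3/4) · 222784/2 = 83544. Since 4 ∣ 472, the Turán graph T(472, 4) has parts of equal size 118, and its edge count e(T(472, 4)) = 83544 attains the density bound exactly.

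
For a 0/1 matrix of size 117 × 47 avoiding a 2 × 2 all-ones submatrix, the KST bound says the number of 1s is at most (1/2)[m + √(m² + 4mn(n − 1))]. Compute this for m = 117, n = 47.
z(117, 47; 2, 2) ≤ (1/2)[117 + √(117² + 4·117·47·46)] = (1/2)[117 + √1025505] = 564.8361

Kővári–Sós–Turán: let r_1, ..., r_117 be the row sums and z = Σ r_i the total number of 1s. Each pair of columns can share at most one row with both entries 1 (else a 2×2 all-ones block appears), so Σ_i C(r_i, 2) ≤ C(47, 2) = 1081. By convexity Σ_i C(r_i, 2) ≥ 117·C(z/117, 2) = z(z − 117)/(2·117), giving z² − 117z − 117·47·46 ≤ 0 and hence z ≤ (1/2)[117 + √(13689 + 4·252954)] = (1/2)[117 + √1025505] ≈ (1/2)(117 + 1012.6722) = 564.8361.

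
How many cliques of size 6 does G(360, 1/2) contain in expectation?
E[# K_6] = C(360, 6) · (1/2)^C(6, 2) = 2899305949260 / 2^15 = 724826487315/8192 ≈ 88479795.814819

For each 6-subset S of vertices (there are C(360, 6) = 2899305949260 such S), let X_S = 1 if S induces a K_6 (all C(6, 2) = 15 edges present). Then P(X_S = 1) = (1/2)^15 = 1/32768. By linearity of expectation, E[# K_6] = C(360, 6) · (1/2)^15 = 2899305949260 / 32768 = 724826487315/8192 ≈ 88479795.814819.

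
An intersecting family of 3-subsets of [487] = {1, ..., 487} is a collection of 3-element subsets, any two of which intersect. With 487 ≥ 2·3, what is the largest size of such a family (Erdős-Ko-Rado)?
max |F| = C(486, 2) = 117855

The Erdős-Ko-Rado theorem states: for n ≥ 2k, an intersecting family of k-subsets of an n-element set has size at most C(n − 1, k − 1), with equality for 'star' families {A ⊆ [n] : |A| = k, i ∈ A} (fix an element i). For n = 487, k = 3: C(486, 2) = 117855.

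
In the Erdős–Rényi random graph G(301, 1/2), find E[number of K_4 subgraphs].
E[# K_4] = C(301, 4) · (1/2)^C(4, 2) = 335246275 / 2^6 = 5238223.046875

For each 4-subset S of vertices (there are C(301, 4) = 335246275 such S), let X_S = 1 if S induces a K_4 (all C(4, 2) = 6 edges present). Then P(X_S = 1) = (1/2)^6 = 1/64. By linearity of expectation, E[# K_4] = C(301, 4) · (1/2)^6 = 335246275 / 64 = 5238223.046875.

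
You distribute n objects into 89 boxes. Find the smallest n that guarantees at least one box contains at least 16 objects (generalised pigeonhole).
n = (16 − 1)·89 + 1 = 1336

By the generalised pigeonhole principle, to guarantee some box contains ≥ r objects we need more than (r − 1) · k objects total. Threshold: n = (r − 1) · k + 1. With r = 16 and k = 89: n = 15 · 89 + 1 = 1335 + 1 = 1336. For n = 1335 = 15 · 89, we can put exactly 15 objects in every box, avoiding 16 in any single one — so 1336 is tight.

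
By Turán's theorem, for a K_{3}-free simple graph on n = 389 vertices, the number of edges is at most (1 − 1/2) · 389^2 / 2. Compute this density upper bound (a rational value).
Turán density bound = (1/2) · 389^2/2 = 151321/4 ≈ 37830.25

Turán's theorem: ex(n, K_{r+1}) is achieved by the complete r-partite Turán graph T(n, r) with parts as balanced as possible, and is at most (1 − 1/r) · n^2/2. For r = 2, n = 389: the density bound is (1/2) · 151321/2 = 151321/4 ≈ 37830.25. The integer-valued extremum is e(T(389, 2)) = 37830, which is strictly less than the density bound 151321/4 since 2 ∤ 389 (the parts of T(389, 2) cannot all be equal).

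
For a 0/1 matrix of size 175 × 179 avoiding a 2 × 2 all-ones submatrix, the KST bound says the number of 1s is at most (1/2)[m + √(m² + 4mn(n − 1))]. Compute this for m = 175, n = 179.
z(175, 179; 2, 2) ≤ (1/2)[175 + √(175² + 4·175·179·178)] = (1/2)[175 + √22334025] = 2450.4444

Kővári–Sós–Turán: let r_1, ..., r_175 be the row sums and z = Σ r_i the total number of 1s. Each pair of columns can share at most one row with both entries 1 (else a 2×2 all-ones block appears), so Σ_i C(r_i, 2) ≤ C(179, 2) = 15931. By convexity Σ_i C(r_i, 2) ≥ 175·C(z/175, 2) = z(z − 175)/(2·175), giving z² − 175z − 175·179·178 ≤ 0 and hence z ≤ (1/2)[175 + √(30625 + 4·5575850)] = (1/2)[175 + √22334025] ≈ (1/2)(175 + 4725.8888) = 2450.4444.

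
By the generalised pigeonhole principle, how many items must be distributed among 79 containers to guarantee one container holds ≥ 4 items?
n = (4 − 1)·79 + 1 = 238

By the generalised pigeonhole principle, to guarantee some box contains ≥ r objects we need more than (r − 1) · k objects total. Threshold: n = (r − 1) · k + 1. With r = 4 and k = 79: n = 3 · 79 + 1 = 237 + 1 = 238. For n = 237 = 3 · 79, we can put exactly 3 objects in every box, avoiding 4 in any single one — so 238 is tight.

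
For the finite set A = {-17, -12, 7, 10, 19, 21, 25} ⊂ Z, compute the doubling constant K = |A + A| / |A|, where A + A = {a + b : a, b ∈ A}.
K = |A + A| / |A| = 28/7 = 4

Enumerate A + A = {a + b : a, b ∈ A}. With |A| = 7, there are |A|^2 = 49 ordered sum pairs; collecting distinct values, A + A = {-34, -29, -24, -10, -7, -5, -2, 2, 4, 7, 8, 9, 13, 14, 17, 20, 26, 28, 29, 31, 32, 35, 38, 40, 42, 44, 46, 50}, so |A + A| = 28. Thus K = 28/7 = 4. For comparison, the minimum possible |A + A| over all 7-element sets is 2·7 − 1 = 13 (so min K = 13/7), attained only by arithmetic progressions.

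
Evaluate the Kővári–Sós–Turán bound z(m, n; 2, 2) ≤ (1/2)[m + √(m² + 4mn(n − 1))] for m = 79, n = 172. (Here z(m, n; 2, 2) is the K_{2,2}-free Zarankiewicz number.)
z(79, 172; 2, 2) ≤ (1/2)[79 + √(79² + 4·79·172·171)] = (1/2)[79 + √9300433] = 1564.3306

Kővári–Sós–Turán: let r_1, ..., r_79 be the row sums and z = Σ r_i the total number of 1s. Each pair of columns can share at most one row with both entries 1 (else a 2×2 all-ones block appears), so Σ_i C(r_i, 2) ≤ C(172, 2) = 14706. By convexity Σ_i C(r_i, 2) ≥ 79·C(z/79, 2) = z(z − 79)/(2·79), giving z² − 79z − 79·172·171 ≤ 0 and hence z ≤ (1/2)[79 + √(6241 + 4·2323548)] = (1/2)[79 + √9300433] ≈ (1/2)(79 + 3049.6611) = 1564.3306.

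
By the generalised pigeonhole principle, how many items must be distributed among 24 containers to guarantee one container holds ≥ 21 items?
n = (21 − 1)·24 + 1 = 481

By the generalised pigeonhole principle, to guarantee some box contains ≥ r objects we need more than (r − 1) · k objects total. Threshold: n = (r − 1) · k + 1. With r = 21 and k = 24: n = 20 · 24 + 1 = 480 + 1 = 481. For n = 480 = 20 · 24, we can put exactly 20 objects in every box, avoiding 21 in any single one — so 481 is tight.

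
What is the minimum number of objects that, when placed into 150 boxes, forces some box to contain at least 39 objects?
n = (39 − 1)·150 + 1 = 5701

By the generalised pigeonhole principle, to guarantee some box contains ≥ r objects we need more than (r − 1) · k objects total. Threshold: n = (r − 1) · k + 1. With r = 39 and k = 150: n = 38 · 150 + 1 = 5700 + 1 = 5701. For n = 5700 = 38 · 150, we can put exactly 38 objects in every box, avoiding 39 in any single one — so 5701 is tight.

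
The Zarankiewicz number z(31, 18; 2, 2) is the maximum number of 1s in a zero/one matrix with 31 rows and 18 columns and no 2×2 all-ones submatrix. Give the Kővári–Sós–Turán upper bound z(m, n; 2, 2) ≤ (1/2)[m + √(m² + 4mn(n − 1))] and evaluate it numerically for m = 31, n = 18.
z(31, 18; 2, 2) ≤ (1/2)[31 + √(31² + 4·31·18·17)] = (1/2)[31 + √38905] = 114.1218

Kővári–Sós–Turán: let r_1, ..., r_31 be the row sums and z = Σ r_i the total number of 1s. Each pair of columns can share at most one row with both entries 1 (else a 2×2 all-ones block appears), so Σ_i C(r_i, 2) ≤ C(18, 2) = 153. By convexity Σ_i C(r_i, 2) ≥ 31·C(z/31, 2) = z(z − 31)/(2·31), giving z² − 31z − 31·18·17 ≤ 0 and hence z ≤ (1/2)[31 + √(961 + 4·9486)] = (1/2)[31 + √38905] ≈ (1/2)(31 + 197.2435) = 114.1218.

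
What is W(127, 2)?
W(127, 2) = 127 + 1 = 128

A 2-term AP is any pair of integers, so a monochromatic 2-AP exists iff some colour is used at least twice. With 127 colours, the colouring i ↦ i on {1, ..., 127} uses each colour once, avoiding any monochromatic pair, so W(127, 2) > 127. For {1, ..., 128}, pigeonhole forces two integers of the same colour, which form a monochromatic 2-AP. Hence W(127, 2) = 128.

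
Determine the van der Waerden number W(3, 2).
W(3, 2) = 3 + 1 = 4

A 2-term AP is any pair of integers, so a monochromatic 2-AP exists iff some colour is used at least twice. With 3 colours, the colouring i ↦ i on {1, ..., 3} uses each colour once, avoiding any monochromatic pair, so W(3, 2) > 3. For {1, ..., 4}, pigeonhole forces two integers of the same colour, which form a monochromatic 2-AP. Hence W(3, 2) = 4.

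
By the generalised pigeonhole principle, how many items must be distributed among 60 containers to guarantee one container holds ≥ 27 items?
n = (27 − 1)·60 + 1 = 1561

By the generalised pigeonhole principle, to guarantee some box contains ≥ r objects we need more than (r − 1) · k objects total. Threshold: n = (r − 1) · k + 1. With r = 27 and k = 60: n = 26 · 60 + 1 = 1560 + 1 = 1561. For n = 1560 = 26 · 60, we can put exactly 26 objects in every box, avoiding 27 in any single one — so 1561 is tight.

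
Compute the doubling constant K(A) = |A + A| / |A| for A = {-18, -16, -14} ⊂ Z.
K = |A + A| / |A| = 5/3

Enumerate A + A = {a + b : a, b ∈ A}. With |A| = 3, there are |A|^2 = 9 ordered sum pairs; collecting distinct values, A + A = {-36, -34, -32, -30, -28}, so |A + A| = 5. Thus K = 5/3. Here |A + A| = 2|A| − 1 = 5, the minimum possible — so K = 5/3 is minimal, which holds iff A is an arithmetic progression.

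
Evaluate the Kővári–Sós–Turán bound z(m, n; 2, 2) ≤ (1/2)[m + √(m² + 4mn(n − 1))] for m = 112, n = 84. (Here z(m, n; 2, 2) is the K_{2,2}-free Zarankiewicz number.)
z(112, 84; 2, 2) ≤ (1/2)[112 + √(112² + 4·112·84·83)] = (1/2)[112 + √3136000] = 941.4377

Kővári–Sós–Turán: let r_1, ..., r_112 be the row sums and z = Σ r_i the total number of 1s. Each pair of columns can share at most one row with both entries 1 (else a 2×2 all-ones block appears), so Σ_i C(r_i, 2) ≤ C(84, 2) = 3486. By convexity Σ_i C(r_i, 2) ≥ 112·C(z/112, 2) = z(z − 112)/(2·112), giving z² − 112z − 112·84·83 ≤ 0 and hence z ≤ (1/2)[112 + √(12544 + 4·780864)] = (1/2)[112 + √3136000] ≈ (1/2)(112 + 1770.8755) = 941.4377.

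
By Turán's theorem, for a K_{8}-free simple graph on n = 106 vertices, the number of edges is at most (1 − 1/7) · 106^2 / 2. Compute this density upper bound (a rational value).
Turán density bound = (6/7) · 106^2/2 = 33708/7 ≈ 4815.4286

Turán's theorem: ex(n, K_{r+1}) is achieved by the complete r-partite Turán graph T(n, r) with parts as balanced as possible, and is at most (1 − 1/r) · n^2/2. For r = 7, n = 106: the density bound is (6/7) · 11236/2 = 33708/7 ≈ 4815.4286. The integer-valued extremum is e(T(106, 7)) = 4815, which is strictly less than the density bound 33708/7 since 7 ∤ 106 (the parts of T(106, 7) cannot all be equal).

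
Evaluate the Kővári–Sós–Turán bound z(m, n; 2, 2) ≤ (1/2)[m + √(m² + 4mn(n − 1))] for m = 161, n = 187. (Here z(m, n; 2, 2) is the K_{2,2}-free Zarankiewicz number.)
z(161, 187; 2, 2) ≤ (1/2)[161 + √(161² + 4·161·187·186)] = (1/2)[161 + √22425529] = 2448.28

Kővári–Sós–Turán: let r_1, ..., r_161 be the row sums and z = Σ r_i the total number of 1s. Each pair of columns can share at most one row with both entries 1 (else a 2×2 all-ones block appears), so Σ_i C(r_i, 2) ≤ C(187, 2) = 17391. By convexity Σ_i C(r_i, 2) ≥ 161·C(z/161, 2) = z(z − 161)/(2·161), giving z² − 161z − 161·187·186 ≤ 0 and hence z ≤ (1/2)[161 + √(25921 + 4·5599902)] = (1/2)[161 + √22425529] ≈ (1/2)(161 + 4735.5601) = 2448.28.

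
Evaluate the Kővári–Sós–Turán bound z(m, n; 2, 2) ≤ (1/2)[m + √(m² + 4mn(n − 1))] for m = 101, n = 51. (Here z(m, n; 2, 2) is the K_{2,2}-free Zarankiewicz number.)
z(101, 51; 2, 2) ≤ (1/2)[101 + √(101² + 4·101·51·50)] = (1/2)[101 + √1040401] = 560.5002

Kővári–Sós–Turán: let r_1, ..., r_101 be the row sums and z = Σ r_i the total number of 1s. Each pair of columns can share at most one row with both entries 1 (else a 2×2 all-ones block appears), so Σ_i C(r_i, 2) ≤ C(51, 2) = 1275. By convexity Σ_i C(r_i, 2) ≥ 101·C(z/101, 2) = z(z − 101)/(2·101), giving z² − 101z − 101·51·50 ≤ 0 and hence z ≤ (1/2)[101 + √(10201 + 4·257550)] = (1/2)[101 + √1040401] ≈ (1/2)(101 + 1020.0005) = 560.5002.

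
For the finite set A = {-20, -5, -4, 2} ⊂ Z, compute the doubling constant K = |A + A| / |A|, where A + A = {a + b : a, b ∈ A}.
K = |A + A| / |A| = 10/4 = 5/2

Enumerate A + A = {a + b : a, b ∈ A}. With |A| = 4, there are |A|^2 = 16 ordered sum pairs; collecting distinct values, A + A = {-40, -25, -24, -18, -10, -9, -8, -3, -2, 4}, so |A + A| = 10. Thus K = 10/4 = 5/2. For comparison, the minimum possible |A + A| over all 4-element sets is 2·4 − 1 = 7 (so min K = 7/4), attained only by arithmetic progressions.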